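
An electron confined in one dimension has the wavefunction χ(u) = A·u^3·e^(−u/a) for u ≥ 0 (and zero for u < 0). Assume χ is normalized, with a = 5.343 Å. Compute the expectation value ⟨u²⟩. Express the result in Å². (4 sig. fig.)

By definition ⟨u²⟩ = ∫ u^2 |χ(u)|² du.
Evaluating both integrals, ⟨u²⟩ = 14·a^2.
Putting a = 5.343 gives 399.67.

⟨u^2⟩ ≈ 399.7 Å^2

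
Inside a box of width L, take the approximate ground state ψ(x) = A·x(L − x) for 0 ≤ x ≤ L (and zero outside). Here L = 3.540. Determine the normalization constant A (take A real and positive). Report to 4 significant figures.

A ≈ 0.2323

Normalization requires ∫|ψ|² dx = 1, integrated from 0 to L.
Expanding the polynomial and integrating term by term, the integral (without the A² prefactor) comes out to L^5/30.
Setting this equal to 1 gives A² = 1/(L^5/30).
Plugging in L = 3.540 yields A = 0.23230.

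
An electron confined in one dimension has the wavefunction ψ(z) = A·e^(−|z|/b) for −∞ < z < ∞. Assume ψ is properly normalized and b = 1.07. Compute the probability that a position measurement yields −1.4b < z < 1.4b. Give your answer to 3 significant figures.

P ≈ 0.939

The probability is P = ∫ |ψ|² dz over [−1.4b, 1.4b].
With A² fixed by ∫|ψ|² = 1, i.e. A² = (b)^(−1), substitute and integrate.
Both integrals are even about z = 0, so only the z ≥ 0 halves are needed (the factors of 2 cancel). Substituting u = z/b, A² and the length scale cancel in the ratio: P = ∫_{0}^{1.4} e^(-2·u) du / ∫_{0}^{∞} e^(-2·u) du.
With ∫ e^(-2·u) du = -e^(-2·u)/2 + C, the region integral is 1/2 - e^(-14/5)/2 and the full one is 1/2.
The result is P = 0.9392.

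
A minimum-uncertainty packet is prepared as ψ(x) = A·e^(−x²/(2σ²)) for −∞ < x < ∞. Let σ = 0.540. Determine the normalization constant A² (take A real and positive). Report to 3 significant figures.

A^2 ≈ 1.04

Normalization requires ∫|ψ|² dx = 1, integrated from −∞ to ∞.
Using the Gaussian integral ∫_{−∞}^{∞} e^(−αx²) dx = √(π/α), with ψ = A·e^(−x²/(2σ²)), the integral evaluates to A²·[√(π)·σ].
Plugging in σ = 0.540 yields A = 1.022.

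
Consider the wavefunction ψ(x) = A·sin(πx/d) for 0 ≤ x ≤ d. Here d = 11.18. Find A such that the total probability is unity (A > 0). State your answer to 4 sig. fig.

Require ∫ |ψ|² dx = 1 over the whole domain.
Using sin²θ = (1 − cos 2θ)/2, ∫|ψ|² dx = A²·(d/2).
So A² = (d/2)^(−1).
Substituting d = 11.18 gives A² = 0.17889, so A = 0.42295.

A ≈ 0.4230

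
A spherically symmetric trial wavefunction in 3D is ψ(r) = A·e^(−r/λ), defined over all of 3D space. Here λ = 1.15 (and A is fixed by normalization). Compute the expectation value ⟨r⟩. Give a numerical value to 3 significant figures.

⟨r⟩ = ∫ r |ψ|² 4πr² dr over the full domain.
With ∫₀^∞ r^3 e^(−αr) dr = 3!/α^4, the ratio of the moment integral to the normalization integral gives ⟨r⟩ = 3·λ/2.
Putting λ = 1.15 gives 1.725.

⟨r⟩ ≈ 1.73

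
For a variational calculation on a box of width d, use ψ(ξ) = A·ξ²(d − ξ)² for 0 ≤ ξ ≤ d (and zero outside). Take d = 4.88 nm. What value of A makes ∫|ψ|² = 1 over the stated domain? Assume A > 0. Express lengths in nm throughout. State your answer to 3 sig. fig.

Require ∫ |ψ|² dξ = 1 over the whole domain.
∫|ψ|² dξ = A²·(d^9/630).
Setting this equal to 1 gives A² = 1/(d^9/630).
Plugging in d = 4.88 yields A = 0.02003.

A ≈ 0.0200 nm^(-9/2)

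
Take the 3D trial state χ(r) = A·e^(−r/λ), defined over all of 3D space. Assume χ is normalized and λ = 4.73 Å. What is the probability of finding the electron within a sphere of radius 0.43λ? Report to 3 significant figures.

P ≈ 0.0564

P = ∫ |χ|² 4πr² dr over r ≤ 0.43λ.
The full normalization integral is A²·[π·λ^3] = 1, fixing A².
Substituting u = r/λ, A², 4π and the length scale all cancel in the ratio: P = ∫_{0}^{0.43} u^2·e^(-2·u) du / ∫_{0}^{∞} u^2·e^(-2·u) du.
Using ∫ u^2·e^(-2·u) du = -(2·u^2 + 2·u + 1)·e^(-2·u)/4, the numerator is ≈ 0.014108 and the denominator is 1/4.
This evaluates to P = 0.05643.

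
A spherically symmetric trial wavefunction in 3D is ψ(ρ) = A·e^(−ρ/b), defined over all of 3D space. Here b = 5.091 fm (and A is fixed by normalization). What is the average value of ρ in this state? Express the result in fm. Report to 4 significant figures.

⟨ρ⟩ ≈ 7.637 fm

The expectation value is the |ψ|²-weighted average of ρ: ∫ ρ|ψ|² 4πρ² dρ.
Recall ∫₀^∞ ρ^m e^(−ρ/β) dρ = m!·β^(m+1), the ratio of the moment integral to the normalization integral gives ⟨ρ⟩ = 3·b/2.
With b = 5.091, ⟨ρ⟩ = 7.6365.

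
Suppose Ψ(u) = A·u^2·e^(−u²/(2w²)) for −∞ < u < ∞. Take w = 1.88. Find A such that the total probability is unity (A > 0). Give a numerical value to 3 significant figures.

The normalization condition is ∫|Ψ|² du = 1 from −∞ to ∞.
With Ψ = A·u^2·e^(−u²/(2w²)), the integral evaluates to A²·[3·√(π)·w^5/4].
Setting this equal to 1 gives A² = 1/(3·√(π)·w^5/4).
Substituting w = 1.88 gives A² = 0.03203, so A = 0.1790.

A ≈ 0.179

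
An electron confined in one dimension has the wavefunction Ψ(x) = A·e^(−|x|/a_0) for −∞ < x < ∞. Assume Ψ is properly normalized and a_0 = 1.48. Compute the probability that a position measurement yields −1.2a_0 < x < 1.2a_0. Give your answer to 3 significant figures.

P ≈ 0.909

|Ψ|² is the probability density, so P = ∫_{−1.2a_0}^{1.2a_0} |Ψ|² dx.
Since A² = 1/(a_0), this is the region integral divided by the full normalization integral.
Both integrals are even about x = 0, so only the x ≥ 0 halves are needed (the factors of 2 cancel). In terms of u = x/a_0 (A² and the length scale cancel between numerator and denominator), P = [∫_{0}^{1.2} e^(-2·u) du] / [∫_{0}^{∞} e^(-2·u) du].
Using ∫ e^(-2·u) du = -e^(-2·u)/2, the numerator is 1/2 - e^(-12/5)/2 and the denominator is 1/2.
Evaluating gives P = 0.9093.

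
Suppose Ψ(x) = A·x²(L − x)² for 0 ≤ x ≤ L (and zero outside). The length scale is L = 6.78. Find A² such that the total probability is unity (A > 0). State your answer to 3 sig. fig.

The normalization condition is ∫|Ψ|² dx = 1 from 0 to L.
∫|Ψ|² dx = A²·(L^9/630).
Hence A² = 1/[L^9/630].
Plugging in L = 6.78 yields A = 0.004562.

A^2 ≈ 0.0000208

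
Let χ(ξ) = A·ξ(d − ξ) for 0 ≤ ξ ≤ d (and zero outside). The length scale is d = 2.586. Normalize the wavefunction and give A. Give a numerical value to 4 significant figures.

A ≈ 0.5093

Require ∫ |χ|² dξ = 1 over the whole domain.
Carrying out the integral gives A² · d^5/30.
With d = 2.586: A² = 0.25941 and A = 0.50932.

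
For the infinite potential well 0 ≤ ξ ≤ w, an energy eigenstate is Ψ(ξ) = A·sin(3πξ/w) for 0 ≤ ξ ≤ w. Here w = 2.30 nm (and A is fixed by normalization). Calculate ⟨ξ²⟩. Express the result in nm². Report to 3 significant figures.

By definition ⟨ξ²⟩ = ∫ ξ^2 |Ψ(ξ)|² dξ.
Evaluating both integrals, ⟨ξ²⟩ = -w^2/(18·π^2) + w^2/3.
With w = 2.30, ⟨ξ^2⟩ = 1.734.

⟨ξ^2⟩ ≈ 1.73 nm^2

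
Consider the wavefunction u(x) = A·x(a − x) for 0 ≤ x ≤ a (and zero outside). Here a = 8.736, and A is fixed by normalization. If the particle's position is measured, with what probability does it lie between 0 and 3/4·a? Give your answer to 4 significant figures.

The probability is P = ∫ |u|² dx over [0, 3/4·a].
With A² fixed by ∫|u|² = 1, i.e. A² = (a^5/30)^(−1), substitute and integrate.
Substituting t = x/a, A² and the length scale cancel in the ratio: P = ∫_{0}^{3/4} t^2·(1 - t)^2 dt / ∫_{0}^{1} t^2·(1 - t)^2 dt.
With ∫ t^2·(1 - t)^2 dt = t^3·(6·t^2 - 15·t + 10)/30 + C, the region integral is 153/5120 and the full one is 1/30.
This works out to P = 459/512.

P ≈ 0.8965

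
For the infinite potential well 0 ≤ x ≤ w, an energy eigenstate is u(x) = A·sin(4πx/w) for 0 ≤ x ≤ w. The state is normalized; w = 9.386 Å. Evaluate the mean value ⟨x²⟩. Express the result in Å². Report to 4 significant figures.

⟨x^2⟩ ≈ 29.09 Å^2

By definition ⟨x²⟩ = ∫ x^2 |u(x)|² dx.
Since the A² factors cancel between numerator and denominator, ⟨x²⟩ = -w^2/(32·π^2) + w^2/3.
With w = 9.386, ⟨x^2⟩ = 29.087.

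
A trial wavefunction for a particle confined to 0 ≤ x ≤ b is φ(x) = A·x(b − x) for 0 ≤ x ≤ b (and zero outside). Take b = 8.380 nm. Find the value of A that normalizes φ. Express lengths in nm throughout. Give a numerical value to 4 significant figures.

Require ∫ |φ|² dx = 1 over the whole domain.
With φ = A·x(b − x), the integral evaluates to A²·[b^5/30].
Setting this equal to 1 gives A² = 1/(b^5/30).
Substituting b = 8.380 gives A² = 0.00072594, so A = 0.026943.

A ≈ 0.02694 nm^(-5/2)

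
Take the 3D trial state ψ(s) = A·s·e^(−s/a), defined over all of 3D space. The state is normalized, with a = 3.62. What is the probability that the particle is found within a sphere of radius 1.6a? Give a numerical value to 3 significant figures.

P ≈ 0.219

Integrate the radial probability density 4πs²|ψ|² over s ≤ 1.6a.
The full normalization integral is A²·[3·π·a^5] = 1, fixing A².
In terms of u = s/a (A², 4π and the length scale all cancel between numerator and denominator), P = [∫_{0}^{1.6} u^4·e^(-2·u) du] / [∫_{0}^{∞} u^4·e^(-2·u) du].
An antiderivative of u^4·e^(-2·u) is -(u^4/2 + u^3 + 3·u^2/2 + 3·u/2 + 3/4)·e^(-2·u); evaluating from 0 to 1.6 gives ≈ 0.16454, while the full integral is 3/4.
This evaluates to P = 0.2194.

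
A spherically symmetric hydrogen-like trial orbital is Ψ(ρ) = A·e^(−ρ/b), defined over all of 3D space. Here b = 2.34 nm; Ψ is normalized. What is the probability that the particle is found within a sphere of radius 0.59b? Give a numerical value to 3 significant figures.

P ≈ 0.116

P = ∫ |Ψ|² 4πρ² dρ over ρ ≤ 0.59b.
A² is fixed by ∫₀^∞ 4πρ²|Ψ|² dρ = 1, i.e. A² = (π·b^3)^(−1).
In terms of u = ρ/b (A², 4π and the length scale all cancel between numerator and denominator), P = [∫_{0}^{0.59} u^2·e^(-2·u) du] / [∫_{0}^{∞} u^2·e^(-2·u) du].
An antiderivative of u^2·e^(-2·u) is -(2·u^2 + 2·u + 1)·e^(-2·u)/4; evaluating from 0 to 0.59 gives ≈ 0.029051, while the full integral is 1/4.
This evaluates to P = 0.1162.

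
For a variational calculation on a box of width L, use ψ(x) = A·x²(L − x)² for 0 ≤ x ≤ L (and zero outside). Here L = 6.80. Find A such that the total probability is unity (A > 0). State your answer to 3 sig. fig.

We need A² ∫|f|² dx = 1, taking the integral from 0 to L.
The integral (without the A² prefactor) comes out to L^9/630.
So A² = (L^9/630)^(−1).
Plugging in L = 6.80 yields A = 0.004502.

A ≈ 0.00450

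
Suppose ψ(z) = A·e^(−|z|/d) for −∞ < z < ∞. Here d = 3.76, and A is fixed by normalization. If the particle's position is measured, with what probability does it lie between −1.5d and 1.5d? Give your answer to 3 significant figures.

P ≈ 0.950

|ψ|² is the probability density, so P = ∫_{−1.5d}^{1.5d} |ψ|² dz.
Since A² = 1/(d), this is the region integral divided by the full normalization integral.
Both integrals are even about z = 0, so only the z ≥ 0 halves are needed (the factors of 2 cancel). In terms of u = z/d (A² and the length scale cancel between numerator and denominator), P = [∫_{0}^{1.5} e^(-2·u) du] / [∫_{0}^{∞} e^(-2·u) du].
With ∫ e^(-2·u) du = -e^(-2·u)/2 + C, the region integral is 1/2 - e^(-3)/2 and the full one is 1/2.
Taking the ratio, P = 0.9502.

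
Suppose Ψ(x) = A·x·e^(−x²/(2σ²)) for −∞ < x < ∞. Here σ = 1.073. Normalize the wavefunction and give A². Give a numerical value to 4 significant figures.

A^2 ≈ 0.9134

The normalization condition is ∫|Ψ|² dx = 1 from −∞ to ∞.
Using the Gaussian integral ∫_{−∞}^{∞} e^(−αx²) dx = √(π/α), the integral (without the A² prefactor) comes out to √(π)·σ^3/2.
Plugging in σ = 1.073 yields A = 0.95571.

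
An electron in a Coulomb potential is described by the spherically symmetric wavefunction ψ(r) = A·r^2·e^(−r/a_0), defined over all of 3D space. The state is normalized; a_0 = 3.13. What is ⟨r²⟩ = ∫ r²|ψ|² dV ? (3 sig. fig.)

⟨r^2⟩ ≈ 137

The expectation value is the |ψ|²-weighted average of r^2: ∫ r^2|ψ|² 4πr² dr.
Using ∫₀^∞ rⁿ e^(−αr) dr = n!/αⁿ⁺¹, evaluating both integrals, ⟨r²⟩ = 14·a_0^2.
Putting a_0 = 3.13 gives 137.2.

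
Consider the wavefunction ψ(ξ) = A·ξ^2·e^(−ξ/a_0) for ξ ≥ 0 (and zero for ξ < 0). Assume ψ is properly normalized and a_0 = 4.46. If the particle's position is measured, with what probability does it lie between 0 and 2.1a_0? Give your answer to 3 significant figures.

P ≈ 0.410

|ψ|² is the probability density, so P = ∫_{0}^{2.1a_0} |ψ|² dξ.
Since A² = 1/(3·a_0^5/4), this is the region integral divided by the full normalization integral.
Let u = ξ/a_0; then A² and the length scale cancel, so P = ∫_{0}^{2.1} u^4·e^(-2·u) du ÷ ∫_{0}^{∞} u^4·e^(-2·u) du.
Using ∫ u^4·e^(-2·u) du = -(u^4/2 + u^3 + 3·u^2/2 + 3·u/2 + 3/4)·e^(-2·u), the numerator is ≈ 0.30763 and the denominator is 3/4.
The result is P = 0.4102.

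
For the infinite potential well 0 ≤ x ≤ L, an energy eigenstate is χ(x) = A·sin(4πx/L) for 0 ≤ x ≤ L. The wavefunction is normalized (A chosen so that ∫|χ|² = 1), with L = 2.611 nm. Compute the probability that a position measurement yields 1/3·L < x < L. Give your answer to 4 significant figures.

P ≈ 0.7011

The probability is P = ∫ |χ|² dx over [1/3·L, L].
The normalization integral ∫|χ|²dx over the whole domain equals L/2·A², and A² cancels in the ratio.
In terms of u = x/L (A² and the length scale cancel between numerator and denominator), P = [∫_{1/3}^{1} sin(4·π·u)^2 du] / [∫_{0}^{1} sin(4·π·u)^2 du].
Using ∫ sin(4·π·u)^2 du = u/2 - sin(4·π·u)·cos(4·π·u)/(8·π), the numerator is √(3)/(32·π) + 1/3 and the denominator is 1/2.
Evaluating gives P = √(3)/(16·π) + 2/3.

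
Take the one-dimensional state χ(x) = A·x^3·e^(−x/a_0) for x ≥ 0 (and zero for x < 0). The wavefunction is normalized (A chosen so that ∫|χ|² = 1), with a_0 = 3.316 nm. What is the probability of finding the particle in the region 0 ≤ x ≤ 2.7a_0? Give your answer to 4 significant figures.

|χ|² is the probability density, so P = ∫_{0}^{2.7a_0} |χ|² dx.
The normalization integral ∫|χ|²dx over the whole domain equals 45·a_0^7/8·A², and A² cancels in the ratio.
Let u = x/a_0; then A² and the length scale cancel, so P = ∫_{0}^{2.7} u^6·e^(-2·u) du ÷ ∫_{0}^{∞} u^6·e^(-2·u) du.
With ∫ u^6·e^(-2·u) du = -(4·u^6 + 12·u^5 + 30·u^4 + 60·u^3 + 90·u^2 + 90·u + 45)·e^(-2·u)/8 + C, the region integral is ≈ 1.67810 and the full one is 45/8.
Evaluating gives P = 0.29833.

P ≈ 0.2983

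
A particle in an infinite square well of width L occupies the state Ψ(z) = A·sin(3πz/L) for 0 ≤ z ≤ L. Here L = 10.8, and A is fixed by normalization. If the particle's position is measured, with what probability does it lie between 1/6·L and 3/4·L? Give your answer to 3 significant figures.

P ≈ 0.530

P = ∫_{1/6·L}^{3/4·L} |Ψ(z)|² dz.
The normalization integral ∫|Ψ|²dz over the whole domain equals L/2·A², and A² cancels in the ratio.
Let u = z/L; then A² and the length scale cancel, so P = ∫_{1/6}^{3/4} sin(3·π·u)^2 du ÷ ∫_{0}^{1} sin(3·π·u)^2 du.
An antiderivative of sin(3·π·u)^2 is u/2 - sin(6·π·u)/(12·π); evaluating from 1/6 to 3/4 gives 7/24 - 1/(12·π), while the full integral is 1/2.
Taking the ratio, P = (-2 + 7·π)/(12·π).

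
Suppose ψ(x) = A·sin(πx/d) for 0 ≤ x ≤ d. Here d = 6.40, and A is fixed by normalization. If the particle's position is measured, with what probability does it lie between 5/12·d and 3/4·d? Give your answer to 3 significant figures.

P ≈ 0.572

|ψ|² is the probability density, so P = ∫_{5/12·d}^{3/4·d} |ψ|² dx.
Since A² = 1/(d/2), this is the region integral divided by the full normalization integral.
Substituting u = x/d, A² and the length scale cancel in the ratio: P = ∫_{5/12}^{3/4} sin(π·u)^2 du / ∫_{0}^{1} sin(π·u)^2 du.
With ∫ sin(π·u)^2 du = u/2 - sin(2·π·u)/(4·π) + C, the region integral is 3/(8·π) + 1/6 and the full one is 1/2.
This works out to P = (9 + 4·π)/(12·π).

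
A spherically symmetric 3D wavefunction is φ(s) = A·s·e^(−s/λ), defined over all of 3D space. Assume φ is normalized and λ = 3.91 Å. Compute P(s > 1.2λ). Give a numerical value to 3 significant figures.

With dV = 4πs²ds, the probability is ∫|φ|² dV over s > 1.2λ.
Normalization gives A² = 1/(3·π·λ^5).
Let u = s/λ; then A², 4π and the length scale all cancel, so P = ∫_{1.2}^{∞} u^4·e^(-2·u) du ÷ ∫_{0}^{∞} u^4·e^(-2·u) du.
An antiderivative of u^4·e^(-2·u) is -(u^4/2 + u^3 + 3·u^2/2 + 3·u/2 + 3/4)·e^(-2·u); evaluating from 1.2 to ∞ gives ≈ 0.67810, while the full integral is 3/4.
The region integral divided by the full integral gives P = 0.9041.

P ≈ 0.904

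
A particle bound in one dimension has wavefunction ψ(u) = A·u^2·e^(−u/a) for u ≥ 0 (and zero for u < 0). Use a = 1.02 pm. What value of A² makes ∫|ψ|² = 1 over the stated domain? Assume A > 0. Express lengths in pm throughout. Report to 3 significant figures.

A^2 ≈ 1.21 pm^(-5)

Normalization requires ∫|ψ|² du = 1, integrated from 0 to ∞.
With ∫₀^∞ u^4 e^(−αu) du = 4!/α^5, ∫|ψ|² du = A²·(3·a^5/4).
Setting this equal to 1 gives A² = 1/(3·a^5/4).
With a = 1.02: A² = 1.208 and A = 1.099.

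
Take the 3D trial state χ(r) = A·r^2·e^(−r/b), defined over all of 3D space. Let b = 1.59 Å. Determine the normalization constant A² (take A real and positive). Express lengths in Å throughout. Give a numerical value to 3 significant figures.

Normalization requires ∫|χ|² 4πr² dr = 1, integrated from 0 to ∞.
(Spherical symmetry: dV = 4πr² dr.)
Recall ∫₀^∞ r^m e^(−r/β) dr = m!·β^(m+1), the integral (without the A² prefactor) comes out to 45·π·b^7/2.
So A² = (45·π·b^7/2)^(−1).
Plugging in b = 1.59 yields A = 0.02347.

A^2 ≈ 0.000551 Å^(-7)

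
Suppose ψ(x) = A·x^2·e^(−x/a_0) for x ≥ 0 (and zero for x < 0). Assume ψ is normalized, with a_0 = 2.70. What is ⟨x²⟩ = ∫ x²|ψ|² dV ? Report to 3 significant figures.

⟨x^2⟩ ≈ 54.7

By definition ⟨x²⟩ = ∫ x^2 |ψ(x)|² dx.
Since the A² factors cancel between numerator and denominator, ⟨x²⟩ = 15·a_0^2/2.
Putting a_0 = 2.70 gives 54.68.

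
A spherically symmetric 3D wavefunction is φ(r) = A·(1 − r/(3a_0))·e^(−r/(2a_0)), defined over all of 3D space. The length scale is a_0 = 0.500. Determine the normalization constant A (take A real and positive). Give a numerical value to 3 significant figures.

A ≈ 0.977

Require ∫ |φ|² 4πr² dr = 1 over the whole domain.
With φ = A·(1 − r/(3a_0))·e^(−r/(2a_0)), the integral evaluates to A²·[8·π·a_0^3/3].
Setting this equal to 1 gives A² = 1/(8·π·a_0^3/3).
With a_0 = 0.500: A² = 0.9549 and A = 0.9772.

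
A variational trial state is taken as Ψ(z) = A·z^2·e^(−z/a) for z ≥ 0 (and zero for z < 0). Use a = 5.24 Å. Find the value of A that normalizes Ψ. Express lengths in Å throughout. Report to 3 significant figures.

A ≈ 0.0184 Å^(-5/2)

Require ∫ |Ψ|² dz = 1 over the whole domain.
Recall ∫₀^∞ z^m e^(−z/β) dz = m!·β^(m+1), ∫|Ψ|² dz = A²·(3·a^5/4).
Substituting a = 5.24 gives A² = 0.0003375, so A = 0.01837.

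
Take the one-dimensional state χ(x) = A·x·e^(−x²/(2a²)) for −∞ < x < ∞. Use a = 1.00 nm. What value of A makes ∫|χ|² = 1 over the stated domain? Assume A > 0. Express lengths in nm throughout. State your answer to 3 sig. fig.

A ≈ 1.06 nm^(-3/2)

We need A² ∫|f|² dx = 1, taking the integral from −∞ to ∞.
Differentiating ∫e^(−αx²) dx = √(π/α) under α to get the higher moments, with χ = A·x·e^(−x²/(2a²)), the integral evaluates to A²·[√(π)·a^3/2].
Setting this equal to 1 gives A² = 1/(√(π)·a^3/2).
With a = 1.00: A² = 1.128 and A = 1.062.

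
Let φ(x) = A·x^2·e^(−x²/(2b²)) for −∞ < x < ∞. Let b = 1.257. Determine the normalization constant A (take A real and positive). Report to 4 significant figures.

A ≈ 0.4896

We need A² ∫|f|² dx = 1, taking the integral from −∞ to ∞.
With φ = A·x^2·e^(−x²/(2b²)), the integral evaluates to A²·[3·√(π)·b^5/4].
Plugging in b = 1.257 yields A = 0.48960.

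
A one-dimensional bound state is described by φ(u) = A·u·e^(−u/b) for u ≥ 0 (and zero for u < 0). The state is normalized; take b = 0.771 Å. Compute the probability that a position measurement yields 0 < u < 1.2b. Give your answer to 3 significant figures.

P = ∫_{0}^{1.2b} |φ(u)|² du.
Since A² = 1/(b^3/4), this is the region integral divided by the full normalization integral.
Substituting t = u/b, A² and the length scale cancel in the ratio: P = ∫_{0}^{1.2} t^2·e^(-2·t) dt / ∫_{0}^{∞} t^2·e^(-2·t) dt.
Using ∫ t^2·e^(-2·t) dt = -(2·t^2 + 2·t + 1)·e^(-2·t)/4, the numerator is 1/4 - 157·e^(-12/5)/100 and the denominator is 1/4.
Taking the ratio, P = 0.4303.

P ≈ 0.430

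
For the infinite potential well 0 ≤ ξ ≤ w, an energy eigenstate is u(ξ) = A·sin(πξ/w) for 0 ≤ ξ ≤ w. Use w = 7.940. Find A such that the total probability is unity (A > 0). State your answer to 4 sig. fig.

A ≈ 0.5019

We need A² ∫|f|² dξ = 1, taking the integral from 0 to w.
Using sin²θ = (1 − cos 2θ)/2, the integral (without the A² prefactor) comes out to w/2.
With w = 7.940: A² = 0.25189 and A = 0.50189.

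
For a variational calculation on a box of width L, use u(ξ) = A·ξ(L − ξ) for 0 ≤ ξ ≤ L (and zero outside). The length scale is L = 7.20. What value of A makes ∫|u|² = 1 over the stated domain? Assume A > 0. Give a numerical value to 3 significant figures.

Normalization requires ∫|u|² dξ = 1, integrated from 0 to L.
Expanding the polynomial and integrating term by term, with u = A·ξ(L − ξ), the integral evaluates to A²·[L^5/30].
Setting this equal to 1 gives A² = 1/(L^5/30).
Substituting L = 7.20 gives A² = 0.001550, so A = 0.03938.

A ≈ 0.0394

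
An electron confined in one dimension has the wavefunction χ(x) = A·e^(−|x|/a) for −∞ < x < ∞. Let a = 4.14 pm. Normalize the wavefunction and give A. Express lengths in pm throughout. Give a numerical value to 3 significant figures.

Normalization requires ∫|χ|² dx = 1, integrated from −∞ to ∞.
Carrying out the integral gives A² · a.
Hence A² = 1/[a].
With a = 4.14: A² = 0.2415 and A = 0.4915.

A ≈ 0.491 pm^(-1/2)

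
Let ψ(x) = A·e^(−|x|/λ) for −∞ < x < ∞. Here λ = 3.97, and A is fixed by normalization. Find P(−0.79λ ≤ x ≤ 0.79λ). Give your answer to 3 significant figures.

P = ∫_{−0.79λ}^{0.79λ} |ψ(x)|² dx.
Since A² = 1/(λ), this is the region integral divided by the full normalization integral.
Both integrals are even about x = 0, so only the x ≥ 0 halves are needed (the factors of 2 cancel). In terms of u = x/λ (A² and the length scale cancel between numerator and denominator), P = [∫_{0}^{0.79} e^(-2·u) du] / [∫_{0}^{∞} e^(-2·u) du].
With ∫ e^(-2·u) du = -e^(-2·u)/2 + C, the region integral is 1/2 - e^(-79/50)/2 and the full one is 1/2.
Taking the ratio, P = 0.7940.

P ≈ 0.794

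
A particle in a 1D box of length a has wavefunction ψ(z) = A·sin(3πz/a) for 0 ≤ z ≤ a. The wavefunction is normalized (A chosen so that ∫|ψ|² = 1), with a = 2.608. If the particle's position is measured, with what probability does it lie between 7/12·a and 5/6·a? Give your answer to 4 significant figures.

P ≈ 0.1969

The probability is P = ∫ |ψ|² dz over [7/12·a, 5/6·a].
With A² fixed by ∫|ψ|² = 1, i.e. A² = (a/2)^(−1), substitute and integrate.
In terms of u = z/a (A² and the length scale cancel between numerator and denominator), P = [∫_{7/12}^{5/6} sin(3·π·u)^2 du] / [∫_{0}^{1} sin(3·π·u)^2 du].
An antiderivative of sin(3·π·u)^2 is u/2 - sin(6·π·u)/(12·π); evaluating from 7/12 to 5/6 gives 1/8 - 1/(12·π), while the full integral is 1/2.
This works out to P = (-2 + 3·π)/(12·π).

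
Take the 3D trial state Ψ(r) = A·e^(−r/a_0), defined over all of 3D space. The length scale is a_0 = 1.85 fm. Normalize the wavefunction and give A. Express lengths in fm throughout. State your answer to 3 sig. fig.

Normalization requires ∫|Ψ|² 4πr² dr = 1, integrated from 0 to ∞.
(Spherical symmetry: dV = 4πr² dr.)
Using ∫₀^∞ rⁿ e^(−αr) dr = n!/αⁿ⁺¹, the integral (without the A² prefactor) comes out to π·a_0^3.
Setting this equal to 1 gives A² = 1/(π·a_0^3).
Plugging in a_0 = 1.85 yields A = 0.2242.

A ≈ 0.224 fm^(-3/2)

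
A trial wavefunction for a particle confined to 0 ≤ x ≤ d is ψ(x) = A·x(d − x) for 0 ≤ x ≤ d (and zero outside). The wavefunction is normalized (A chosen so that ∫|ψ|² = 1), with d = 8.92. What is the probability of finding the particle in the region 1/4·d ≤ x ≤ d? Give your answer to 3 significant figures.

P ≈ 0.896

|ψ|² is the probability density, so P = ∫_{1/4·d}^{d} |ψ|² dx.
The normalization integral ∫|ψ|²dx over the whole domain equals d^5/30·A², and A² cancels in the ratio.
Let u = x/d; then A² and the length scale cancel, so P = ∫_{1/4}^{1} u^2·(1 - u)^2 du ÷ ∫_{0}^{1} u^2·(1 - u)^2 du.
With ∫ u^2·(1 - u)^2 du = u^3·(6·u^2 - 15·u + 10)/30 + C, the region integral is 153/5120 and the full one is 1/30.
Evaluating gives P = 459/512.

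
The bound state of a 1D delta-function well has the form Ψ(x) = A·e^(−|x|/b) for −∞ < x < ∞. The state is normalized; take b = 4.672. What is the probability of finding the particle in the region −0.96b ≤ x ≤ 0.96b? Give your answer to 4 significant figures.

P = ∫_{−0.96b}^{0.96b} |Ψ(x)|² dx.
Since A² = 1/(b), this is the region integral divided by the full normalization integral.
By symmetry take twice the x ≥ 0 contribution in numerator and denominator; the 2's cancel. Let u = x/b; then A² and the length scale cancel, so P = ∫_{0}^{0.96} e^(-2·u) du ÷ ∫_{0}^{∞} e^(-2·u) du.
Using ∫ e^(-2·u) du = -e^(-2·u)/2, the numerator is 1/2 - e^(-48/25)/2 and the denominator is 1/2.
This works out to P = 0.85339.

P ≈ 0.8534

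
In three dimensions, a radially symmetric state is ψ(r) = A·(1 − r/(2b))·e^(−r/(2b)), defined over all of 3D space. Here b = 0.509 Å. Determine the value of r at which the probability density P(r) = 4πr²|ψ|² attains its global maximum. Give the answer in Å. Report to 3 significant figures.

Differentiate P(r) = 4πr²|ψ|² with respect to r and set to zero.
This gives r = b·(√(5) + 3).
With b = 0.509, the most probable radial distance is 2.665 Å.

r ≈ 2.67 Å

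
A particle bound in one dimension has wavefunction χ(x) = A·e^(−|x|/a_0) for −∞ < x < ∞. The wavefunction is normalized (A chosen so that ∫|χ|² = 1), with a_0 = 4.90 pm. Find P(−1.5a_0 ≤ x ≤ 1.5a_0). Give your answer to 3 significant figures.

P ≈ 0.950

|χ|² is the probability density, so P = ∫_{−1.5a_0}^{1.5a_0} |χ|² dx.
With A² fixed by ∫|χ|² = 1, i.e. A² = (a_0)^(−1), substitute and integrate.
By symmetry take twice the x ≥ 0 contribution in numerator and denominator; the 2's cancel. Let u = x/a_0; then A² and the length scale cancel, so P = ∫_{0}^{1.5} e^(-2·u) du ÷ ∫_{0}^{∞} e^(-2·u) du.
An antiderivative of e^(-2·u) is -e^(-2·u)/2; evaluating from 0 to 1.5 gives 1/2 - e^(-3)/2, while the full integral is 1/2.
Taking the ratio, P = 0.9502.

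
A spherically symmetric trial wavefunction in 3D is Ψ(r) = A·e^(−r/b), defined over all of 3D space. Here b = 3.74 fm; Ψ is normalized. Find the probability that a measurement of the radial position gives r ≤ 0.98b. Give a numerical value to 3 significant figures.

Integrate the radial probability density 4πr²|Ψ|² over r ≤ 0.98b.
The full normalization integral is A²·[π·b^3] = 1, fixing A².
In terms of u = r/b (A², 4π and the length scale all cancel between numerator and denominator), P = [∫_{0}^{0.98} u^2·e^(-2·u) du] / [∫_{0}^{∞} u^2·e^(-2·u) du].
Using ∫ u^2·e^(-2·u) du = -(2·u^2 + 2·u + 1)·e^(-2·u)/4, the numerator is 1/4 - 6101·e^(-49/25)/5000 and the denominator is 1/4.
The region integral divided by the full integral gives P = 0.3125.

P ≈ 0.312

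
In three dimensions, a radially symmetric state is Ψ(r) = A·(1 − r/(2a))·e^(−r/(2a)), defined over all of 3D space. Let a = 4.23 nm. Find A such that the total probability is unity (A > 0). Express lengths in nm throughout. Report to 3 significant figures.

Normalization requires ∫|Ψ|² 4πr² dr = 1, integrated from 0 to ∞.
Recall ∫₀^∞ r^m e^(−r/β) dr = m!·β^(m+1), the integral (without the A² prefactor) comes out to 8·π·a^3.
Setting this equal to 1 gives A² = 1/(8·π·a^3).
With a = 4.23: A² = 0.0005257 and A = 0.02293.

A ≈ 0.0229 nm^(-3/2)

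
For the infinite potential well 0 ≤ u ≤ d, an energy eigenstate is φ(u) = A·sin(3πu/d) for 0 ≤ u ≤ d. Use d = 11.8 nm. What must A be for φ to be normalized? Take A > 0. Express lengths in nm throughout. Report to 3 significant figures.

Require ∫ |φ|² du = 1 over the whole domain.
With ∫₀^d sin²(nπu/d) du = d/2, ∫|φ|² du = A²·(d/2).
Setting this equal to 1 gives A² = 1/(d/2).
Plugging in d = 11.8 yields A = 0.4117.

A ≈ 0.412 nm^(-1/2)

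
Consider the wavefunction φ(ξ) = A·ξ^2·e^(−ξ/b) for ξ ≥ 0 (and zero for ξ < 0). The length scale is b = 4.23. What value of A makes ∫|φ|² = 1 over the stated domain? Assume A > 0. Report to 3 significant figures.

A ≈ 0.0314

Normalization requires ∫|φ|² dξ = 1, integrated from 0 to ∞.
Using ∫₀^∞ ξⁿ e^(−αξ) dξ = n!/αⁿ⁺¹, the integral (without the A² prefactor) comes out to 3·b^5/4.
Setting this equal to 1 gives A² = 1/(3·b^5/4).
With b = 4.23: A² = 0.0009845 and A = 0.03138.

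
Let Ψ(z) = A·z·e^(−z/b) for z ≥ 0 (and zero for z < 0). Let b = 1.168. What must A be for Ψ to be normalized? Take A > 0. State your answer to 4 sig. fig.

A ≈ 1.584

The normalization condition is ∫|Ψ|² dz = 1 from 0 to ∞.
Carrying out the integral gives A² · b^3/4.
Setting this equal to 1 gives A² = 1/(b^3/4).
Plugging in b = 1.168 yields A = 1.5844.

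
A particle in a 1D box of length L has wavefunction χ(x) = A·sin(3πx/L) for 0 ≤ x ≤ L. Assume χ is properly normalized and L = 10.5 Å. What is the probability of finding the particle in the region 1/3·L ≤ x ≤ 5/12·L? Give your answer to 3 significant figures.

P ≈ 0.0303

The probability is P = ∫ |χ|² dx over [1/3·L, 5/12·L].
The normalization integral ∫|χ|²dx over the whole domain equals L/2·A², and A² cancels in the ratio.
Substituting u = x/L, A² and the length scale cancel in the ratio: P = ∫_{1/3}^{5/12} sin(3·π·u)^2 du / ∫_{0}^{1} sin(3·π·u)^2 du.
An antiderivative of sin(3·π·u)^2 is u/2 - sin(6·π·u)/(12·π); evaluating from 1/3 to 5/12 gives 1/24 - 1/(12·π), while the full integral is 1/2.
This works out to P = (-2 + π)/(12·π).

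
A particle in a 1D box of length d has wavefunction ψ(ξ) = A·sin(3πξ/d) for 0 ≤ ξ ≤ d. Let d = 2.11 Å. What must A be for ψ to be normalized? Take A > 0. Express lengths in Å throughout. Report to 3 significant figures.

The normalization condition is ∫|ψ|² dξ = 1 from 0 to d.
Using sin²θ = (1 − cos 2θ)/2, with ψ = A·sin(3πξ/d), the integral evaluates to A²·[d/2].
Hence A² = 1/[d/2].
With d = 2.11: A² = 0.9479 and A = 0.9736.

A ≈ 0.974 Å^(-1/2)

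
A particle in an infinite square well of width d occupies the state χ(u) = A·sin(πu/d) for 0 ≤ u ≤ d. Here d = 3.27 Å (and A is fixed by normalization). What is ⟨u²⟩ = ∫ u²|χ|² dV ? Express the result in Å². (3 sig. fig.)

The expectation value is the |χ|²-weighted average of u^2: ∫ u^2|χ|² du.
The ratio of the moment integral to the normalization integral gives ⟨u²⟩ = -d^2/(2·π^2) + d^2/3.
Putting d = 3.27 gives 3.023.

⟨u^2⟩ ≈ 3.02 Å^2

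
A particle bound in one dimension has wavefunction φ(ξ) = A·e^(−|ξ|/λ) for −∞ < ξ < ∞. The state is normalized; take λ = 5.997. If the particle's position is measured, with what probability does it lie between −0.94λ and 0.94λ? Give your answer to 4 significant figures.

P = ∫_{−0.94λ}^{0.94λ} |φ(ξ)|² dξ.
With A² fixed by ∫|φ|² = 1, i.e. A² = (λ)^(−1), substitute and integrate.
By symmetry take twice the ξ ≥ 0 contribution in numerator and denominator; the 2's cancel. Substituting u = ξ/λ, A² and the length scale cancel in the ratio: P = ∫_{0}^{0.94} e^(-2·u) du / ∫_{0}^{∞} e^(-2·u) du.
With ∫ e^(-2·u) du = -e^(-2·u)/2 + C, the region integral is 1/2 - e^(-47/25)/2 and the full one is 1/2.
The result is P = 0.84741.

P ≈ 0.8474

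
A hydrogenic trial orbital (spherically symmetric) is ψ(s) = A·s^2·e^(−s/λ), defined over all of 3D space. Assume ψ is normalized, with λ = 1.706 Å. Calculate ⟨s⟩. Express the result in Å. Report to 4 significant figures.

⟨s⟩ ≈ 5.971 Å

By definition ⟨s⟩ = ∫ s |ψ(s)|² 4πs² ds.
Using ∫₀^∞ sⁿ e^(−αs) ds = n!/αⁿ⁺¹, the ratio of the moment integral to the normalization integral gives ⟨s⟩ = 7·λ/2.
Putting λ = 1.706 gives 5.9710.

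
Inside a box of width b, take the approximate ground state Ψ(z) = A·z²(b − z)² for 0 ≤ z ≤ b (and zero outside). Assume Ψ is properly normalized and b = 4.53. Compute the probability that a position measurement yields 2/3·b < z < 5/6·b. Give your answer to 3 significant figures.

|Ψ|² is the probability density, so P = ∫_{2/3·b}^{5/6·b} |Ψ|² dz.
The normalization integral ∫|Ψ|²dz over the whole domain equals b^9/630·A², and A² cancels in the ratio.
Let u = z/b; then A² and the length scale cancel, so P = ∫_{2/3}^{5/6} u^4·(1 - u)^4 du ÷ ∫_{0}^{1} u^4·(1 - u)^4 du.
An antiderivative of u^4·(1 - u)^4 is u^5·(70·u^4 - 315·u^3 + 540·u^2 - 420·u + 126)/630; evaluating from 2/3 to 5/6 gives ≈ 0.00021571, while the full integral is 1/630.
The result is P = 0.1359.

P ≈ 0.136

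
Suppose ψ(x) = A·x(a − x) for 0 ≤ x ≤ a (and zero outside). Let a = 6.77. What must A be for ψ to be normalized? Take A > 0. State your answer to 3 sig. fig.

A ≈ 0.0459

The normalization condition is ∫|ψ|² dx = 1 from 0 to a.
Expanding the polynomial and integrating term by term, the integral (without the A² prefactor) comes out to a^5/30.
Substituting a = 6.77 gives A² = 0.002109, so A = 0.04593.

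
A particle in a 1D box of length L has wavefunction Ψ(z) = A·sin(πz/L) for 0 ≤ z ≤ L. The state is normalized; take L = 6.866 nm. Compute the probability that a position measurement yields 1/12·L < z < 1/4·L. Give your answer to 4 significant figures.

P = ∫_{1/12·L}^{1/4·L} |Ψ(z)|² dz.
Since A² = 1/(L/2), this is the region integral divided by the full normalization integral.
In terms of u = z/L (A² and the length scale cancel between numerator and denominator), P = [∫_{1/12}^{1/4} sin(π·u)^2 du] / [∫_{0}^{1} sin(π·u)^2 du].
An antiderivative of sin(π·u)^2 is u/2 - sin(2·π·u)/(4·π); evaluating from 1/12 to 1/4 gives 1/12 - 1/(8·π), while the full integral is 1/2.
Taking the ratio, P = (-3 + 2·π)/(12·π).

P ≈ 0.08709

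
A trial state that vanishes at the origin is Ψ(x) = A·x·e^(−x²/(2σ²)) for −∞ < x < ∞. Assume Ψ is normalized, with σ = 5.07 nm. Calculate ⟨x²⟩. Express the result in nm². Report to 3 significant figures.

⟨x^2⟩ ≈ 38.6 nm^2

⟨x²⟩ = ∫ x^2 |Ψ|² dx over the full domain.
Evaluating both integrals, ⟨x²⟩ = 3·σ^2/2.
Putting σ = 5.07 gives 38.56.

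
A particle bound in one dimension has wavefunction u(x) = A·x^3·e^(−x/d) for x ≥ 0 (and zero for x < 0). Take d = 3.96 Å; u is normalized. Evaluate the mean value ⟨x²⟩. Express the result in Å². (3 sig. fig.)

By definition ⟨x²⟩ = ∫ x^2 |u(x)|² dx.
The ratio of the moment integral to the normalization integral gives ⟨x²⟩ = 14·d^2.
Putting d = 3.96 gives 219.5.

⟨x^2⟩ ≈ 220 Å^2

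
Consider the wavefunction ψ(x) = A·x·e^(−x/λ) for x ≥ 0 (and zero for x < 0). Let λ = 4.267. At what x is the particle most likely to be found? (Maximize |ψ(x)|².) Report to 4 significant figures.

x ≈ 4.267

Differentiate |ψ(x)|² with respect to x and set to zero.
This gives x = λ.
With λ = 4.267, the most probable position is 4.2670.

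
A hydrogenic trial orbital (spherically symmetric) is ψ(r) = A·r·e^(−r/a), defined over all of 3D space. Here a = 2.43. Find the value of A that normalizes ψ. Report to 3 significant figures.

The normalization condition is ∫|ψ|² 4πr² dr = 1 from 0 to ∞.
In 3D with spherical symmetry the volume element is 4πr² dr.
Using ∫₀^∞ rⁿ e^(−αr) dr = n!/αⁿ⁺¹, carrying out the integral gives A² · 3·π·a^5.
So A² = (3·π·a^5)^(−1).
Plugging in a = 2.43 yields A = 0.03539.

A ≈ 0.0354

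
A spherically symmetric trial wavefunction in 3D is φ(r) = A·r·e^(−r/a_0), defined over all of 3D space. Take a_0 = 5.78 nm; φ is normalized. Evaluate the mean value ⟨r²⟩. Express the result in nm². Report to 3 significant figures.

⟨r^2⟩ ≈ 251 nm^2

By definition ⟨r²⟩ = ∫ r^2 |φ(r)|² 4πr² dr.
The ratio of the moment integral to the normalization integral gives ⟨r²⟩ = 15·a_0^2/2.
With a_0 = 5.78, ⟨r^2⟩ = 250.6.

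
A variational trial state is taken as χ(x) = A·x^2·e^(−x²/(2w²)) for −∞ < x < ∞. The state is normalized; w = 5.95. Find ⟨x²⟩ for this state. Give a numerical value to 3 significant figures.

⟨x²⟩ = ∫ x^2 |χ|² dx over the full domain.
Differentiating ∫e^(−αx²) dx = √(π/α) under α to get the higher moments, since the A² factors cancel between numerator and denominator, ⟨x²⟩ = 5·w^2/2.
With w = 5.95, ⟨x^2⟩ = 88.51.

⟨x^2⟩ ≈ 88.5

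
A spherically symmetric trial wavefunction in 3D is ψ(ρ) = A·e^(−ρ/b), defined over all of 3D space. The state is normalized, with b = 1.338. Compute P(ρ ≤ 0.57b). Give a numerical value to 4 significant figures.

P ≈ 0.1078

P = ∫ |ψ|² 4πρ² dρ over ρ ≤ 0.57b.
The full normalization integral is A²·[π·b^3] = 1, fixing A².
Substituting u = ρ/b, A², 4π and the length scale all cancel in the ratio: P = ∫_{0}^{0.57} u^2·e^(-2·u) du / ∫_{0}^{∞} u^2·e^(-2·u) du.
Using ∫ u^2·e^(-2·u) du = -(2·u^2 + 2·u + 1)·e^(-2·u)/4, the numerator is ≈ 0.0269422 and the denominator is 1/4.
This evaluates to P = 0.10777.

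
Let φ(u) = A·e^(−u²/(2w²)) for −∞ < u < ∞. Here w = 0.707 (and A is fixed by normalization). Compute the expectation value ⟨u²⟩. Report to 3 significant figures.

The expectation value is the |φ|²-weighted average of u^2: ∫ u^2|φ|² du.
With ∫_{−∞}^{∞} u^(2m) e^(−αu²) du = (2m−1)!!·√π / (2^m α^(m+1/2)), evaluating both integrals, ⟨u²⟩ = w^2/2.
With w = 0.707, ⟨u^2⟩ = 0.2499.

⟨u^2⟩ ≈ 0.250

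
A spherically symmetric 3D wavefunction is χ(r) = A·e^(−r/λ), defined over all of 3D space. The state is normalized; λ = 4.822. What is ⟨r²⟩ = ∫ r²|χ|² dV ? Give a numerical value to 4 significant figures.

⟨r^2⟩ ≈ 69.76

⟨r²⟩ = ∫ r^2 |χ|² 4πr² dr over the full domain.
With ∫₀^∞ r^4 e^(−αr) dr = 4!/α^5, the ratio of the moment integral to the normalization integral gives ⟨r²⟩ = 3·λ^2.
Putting λ = 4.822 gives 69.755.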